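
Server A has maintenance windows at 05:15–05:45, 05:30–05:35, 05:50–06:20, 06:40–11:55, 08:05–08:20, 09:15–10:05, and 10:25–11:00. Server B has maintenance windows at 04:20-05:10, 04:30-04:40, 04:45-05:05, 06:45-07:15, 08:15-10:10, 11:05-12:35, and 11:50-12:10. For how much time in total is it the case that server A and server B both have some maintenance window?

First set merges to 05:15–05:45, 05:50–06:20, 06:40–11:55.
Second set merges to 04:20–05:10, 06:45–07:15, 08:15–10:10, 11:05–12:35.
A ∩ B = 06:45–07:15, 08:15–10:10, 11:05–11:55.
Total: 30 min + 1 h 55 min + 50 min = 3 h 15 min.

3 h 15 min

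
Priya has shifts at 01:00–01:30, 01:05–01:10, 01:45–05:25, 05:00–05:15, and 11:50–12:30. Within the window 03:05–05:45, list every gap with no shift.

The merged coverage is 01:00–01:30, 01:45–05:25, 11:50–12:30.
Complement within 03:05–05:45: 05:25–05:45.

05:25–05:45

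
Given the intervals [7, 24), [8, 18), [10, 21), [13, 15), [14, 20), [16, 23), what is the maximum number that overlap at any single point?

Sweep endpoints in order; track running count of active intervals.
Peak of 5 reached at 14.

5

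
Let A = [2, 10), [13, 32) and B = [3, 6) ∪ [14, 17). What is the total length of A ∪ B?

A ∪ B = [2, 10), [13, 32).
Total: 8 + 19 = 27.

27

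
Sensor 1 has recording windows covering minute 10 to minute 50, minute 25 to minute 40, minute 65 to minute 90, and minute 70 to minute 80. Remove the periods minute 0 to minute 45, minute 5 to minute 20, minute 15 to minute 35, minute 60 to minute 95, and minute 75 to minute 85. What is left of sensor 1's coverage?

minute 45 to minute 50

Merge the first list: minute 10 to minute 50, minute 65 to minute 90.
Merge the second list: minute 0 to minute 45, minute 60 to minute 95.
minute 10 to minute 50 \ B = minute 45 to minute 50.
minute 65 to minute 90: entirely removed.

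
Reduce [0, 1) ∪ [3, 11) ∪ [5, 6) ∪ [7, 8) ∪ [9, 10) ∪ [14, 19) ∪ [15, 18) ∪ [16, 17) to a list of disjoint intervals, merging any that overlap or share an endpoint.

[0, 1) ∪ [3, 11) ∪ [14, 19)

[3, 11) is disjoint → start new block.
[5, 6) overlaps/touches [3, 11) → extend to [3, 11).
[7, 8) overlaps/touches [3, 11) → extend to [3, 11).
[9, 10) overlaps/touches [3, 11) → extend to [3, 11).
[14, 19) is disjoint → start new block.
[15, 18) overlaps/touches [14, 19) → extend to [14, 19).
[16, 17) overlaps/touches [14, 19) → extend to [14, 19).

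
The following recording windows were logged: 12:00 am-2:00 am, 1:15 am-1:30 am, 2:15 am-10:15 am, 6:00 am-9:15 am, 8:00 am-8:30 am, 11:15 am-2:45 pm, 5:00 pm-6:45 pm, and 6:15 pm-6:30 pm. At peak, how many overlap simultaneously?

3

Walk the sorted start/end points keeping a running depth.
The depth first hits 3 at 8:00 am.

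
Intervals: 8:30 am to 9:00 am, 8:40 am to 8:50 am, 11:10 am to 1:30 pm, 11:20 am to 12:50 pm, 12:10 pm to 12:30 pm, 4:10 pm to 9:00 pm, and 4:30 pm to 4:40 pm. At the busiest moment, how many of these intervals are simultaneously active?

3

Walk the sorted start/end points keeping a running depth.
The depth first hits 3 at 12:10 pm.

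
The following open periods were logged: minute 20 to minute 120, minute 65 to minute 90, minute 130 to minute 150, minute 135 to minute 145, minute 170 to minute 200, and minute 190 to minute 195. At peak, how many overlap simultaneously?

At minute 65, 2 of the intervals are simultaneously active.
No point has more.

2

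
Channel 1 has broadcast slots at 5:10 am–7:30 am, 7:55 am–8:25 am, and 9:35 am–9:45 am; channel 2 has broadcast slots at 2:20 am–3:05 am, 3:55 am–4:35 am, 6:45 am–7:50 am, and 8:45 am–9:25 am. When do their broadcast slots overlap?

6:45 am–7:30 am

5:10 am–7:30 am ∩ B → 6:45 am–7:30 am.
7:55 am–8:25 am meets no B interval.
9:35 am–9:45 am meets no B interval.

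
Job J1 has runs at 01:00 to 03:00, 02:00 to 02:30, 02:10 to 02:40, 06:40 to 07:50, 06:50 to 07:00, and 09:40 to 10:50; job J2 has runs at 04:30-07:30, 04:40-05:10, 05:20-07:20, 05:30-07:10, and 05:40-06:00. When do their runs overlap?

06:40-07:30

First set merges to 01:00-03:00, 06:40-07:50, 09:40-10:50.
Second set merges to 04:30-07:30.
01:00-03:00: no overlap with the second set.
06:40-07:50 meets the second set on 06:40-07:30.
09:40-10:50: no overlap with the second set.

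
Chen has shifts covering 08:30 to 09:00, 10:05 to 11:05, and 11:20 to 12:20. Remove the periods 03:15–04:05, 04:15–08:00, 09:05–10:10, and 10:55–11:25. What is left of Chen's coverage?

08:30-09:00 is untouched.
10:05-11:05 with B removed leaves 10:10-10:55.
11:20-12:20 with B removed leaves 11:25-12:20.

08:30-09:00, 10:10-10:55, 11:25-12:20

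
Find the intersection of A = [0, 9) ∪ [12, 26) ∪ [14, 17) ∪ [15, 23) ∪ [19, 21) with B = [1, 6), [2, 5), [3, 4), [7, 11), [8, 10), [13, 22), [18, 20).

Merge the first list: [0, 9), [12, 26).
Merge the second list: [1, 6), [7, 11), [13, 22).
[0, 9) overlaps B on [1, 6), [7, 9).
[12, 26) overlaps B on [13, 22).

[1, 6) ∪ [7, 9) ∪ [13, 22)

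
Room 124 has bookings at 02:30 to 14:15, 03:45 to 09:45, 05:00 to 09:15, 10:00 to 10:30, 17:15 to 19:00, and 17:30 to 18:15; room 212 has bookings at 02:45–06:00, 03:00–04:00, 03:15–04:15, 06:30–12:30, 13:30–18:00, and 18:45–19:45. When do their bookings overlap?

02:45-06:00, 06:30-12:30, 13:30-14:15, 17:15-18:00, 18:45-19:00

Merge the first list: 02:30-14:15, 17:15-19:00.
Merge the second list: 02:45-06:00, 06:30-12:30, 13:30-18:00, 18:45-19:45.
02:30-14:15 overlaps B on 02:45-06:00, 06:30-12:30, 13:30-14:15.
17:15-19:00 overlaps B on 17:15-18:00, 18:45-19:00.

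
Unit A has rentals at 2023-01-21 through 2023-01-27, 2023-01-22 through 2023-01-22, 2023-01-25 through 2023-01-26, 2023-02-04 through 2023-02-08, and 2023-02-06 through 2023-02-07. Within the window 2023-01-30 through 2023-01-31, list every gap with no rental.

2023-01-30 through 2023-01-31

The merged coverage is 2023-01-21 through 2023-01-27, 2023-02-04 through 2023-02-08.
Gaps within 2023-01-30 through 2023-01-31: 2023-01-30 through 2023-01-31.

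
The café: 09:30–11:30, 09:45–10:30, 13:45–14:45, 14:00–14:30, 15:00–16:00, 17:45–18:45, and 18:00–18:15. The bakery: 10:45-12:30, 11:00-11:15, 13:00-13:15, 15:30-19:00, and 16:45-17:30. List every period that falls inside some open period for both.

First set merges to 09:30–11:30, 13:45–14:45, 15:00–16:00, 17:45–18:45.
Second set merges to 10:45–12:30, 13:00–13:15, 15:30–19:00.
09:30–11:30 meets the second set on 10:45–11:30.
13:45–14:45: no overlap with the second set.
15:00–16:00 meets the second set on 15:30–16:00.
17:45–18:45 meets the second set on 17:45–18:45.

10:45–11:30, 15:30–16:00, 17:45–18:45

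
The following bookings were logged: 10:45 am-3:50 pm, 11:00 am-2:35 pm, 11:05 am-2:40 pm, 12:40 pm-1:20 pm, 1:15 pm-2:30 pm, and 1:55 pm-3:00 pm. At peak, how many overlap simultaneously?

At 1:15 pm, 5 of the intervals are simultaneously active.
No point has more.

5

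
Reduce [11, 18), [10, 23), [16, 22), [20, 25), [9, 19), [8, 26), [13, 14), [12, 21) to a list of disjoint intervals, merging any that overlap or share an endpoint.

[8, 26)

Sort by start: [8, 26), [9, 19), [10, 23), [11, 18), [12, 21), [13, 14), [16, 22), [20, 25).
[9, 19) overlaps/touches [8, 26) → extend to [8, 26).
[10, 23) overlaps/touches [8, 26) → extend to [8, 26).
[11, 18) overlaps/touches [8, 26) → extend to [8, 26).
[12, 21) overlaps/touches [8, 26) → extend to [8, 26).
[13, 14) overlaps/touches [8, 26) → extend to [8, 26).
[16, 22) overlaps/touches [8, 26) → extend to [8, 26).
[20, 25) overlaps/touches [8, 26) → extend to [8, 26).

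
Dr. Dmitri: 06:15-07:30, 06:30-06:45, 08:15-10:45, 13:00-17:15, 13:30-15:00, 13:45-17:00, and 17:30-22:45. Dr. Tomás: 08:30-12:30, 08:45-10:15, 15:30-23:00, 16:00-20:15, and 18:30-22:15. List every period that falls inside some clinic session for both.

A, merged: 06:15–07:30, 08:15–10:45, 13:00–17:15, 17:30–22:45.
B, merged: 08:30–12:30, 15:30–23:00.
06:15–07:30 falls entirely outside B.
08:15–10:45 overlaps B on 08:30–10:45.
13:00–17:15 overlaps B on 15:30–17:15.
17:30–22:45 overlaps B on 17:30–22:45.

08:30–10:45, 15:30–17:15, 17:30–22:45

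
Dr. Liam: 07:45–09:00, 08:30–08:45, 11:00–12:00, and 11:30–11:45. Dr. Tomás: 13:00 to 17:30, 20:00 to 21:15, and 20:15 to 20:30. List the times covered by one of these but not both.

First set merges to 07:45-09:00, 11:00-12:00.
Second set merges to 13:00-17:30, 20:00-21:15.
A but not B: 07:45-09:00, 11:00-12:00.
B but not A: 13:00-17:30, 20:00-21:15.
Combining gives A △ B.

07:45-09:00, 11:00-12:00, 13:00-17:30, 20:00-21:15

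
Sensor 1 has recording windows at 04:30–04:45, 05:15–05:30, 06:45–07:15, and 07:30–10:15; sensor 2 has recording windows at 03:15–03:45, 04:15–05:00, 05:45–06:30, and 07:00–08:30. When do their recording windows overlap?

04:30-04:45 ∩ B → 04:30-04:45.
05:15-05:30 meets no B interval.
06:45-07:15 ∩ B → 07:00-07:15.
07:30-10:15 ∩ B → 07:30-08:30.

04:30-04:45, 07:00-07:15, 07:30-08:30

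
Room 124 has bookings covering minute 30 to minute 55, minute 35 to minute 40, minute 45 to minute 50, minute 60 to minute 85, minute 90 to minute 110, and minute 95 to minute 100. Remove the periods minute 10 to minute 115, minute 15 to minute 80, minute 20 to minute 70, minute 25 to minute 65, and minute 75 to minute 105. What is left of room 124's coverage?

none

A, merged: minute 30 to minute 55, minute 60 to minute 85, minute 90 to minute 110.
B, merged: minute 10 to minute 115.
minute 30 to minute 55: entirely removed.
minute 60 to minute 85: entirely removed.
minute 90 to minute 110: entirely removed.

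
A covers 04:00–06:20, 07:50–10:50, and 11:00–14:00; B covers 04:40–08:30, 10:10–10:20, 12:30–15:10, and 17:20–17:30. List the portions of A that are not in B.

04:00–06:20 with B removed leaves 04:00–04:40.
07:50–10:50 with B removed leaves 08:30–10:10, 10:20–10:50.
11:00–14:00 with B removed leaves 11:00–12:30.

04:00–04:40, 08:30–10:10, 10:20–10:50, 11:00–12:30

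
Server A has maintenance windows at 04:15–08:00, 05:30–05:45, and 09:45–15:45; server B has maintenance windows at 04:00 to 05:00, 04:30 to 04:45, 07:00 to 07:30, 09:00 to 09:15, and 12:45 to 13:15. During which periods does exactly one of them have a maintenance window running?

A, merged: 04:15–08:00, 09:45–15:45.
B, merged: 04:00–05:00, 07:00–07:30, 09:00–09:15, 12:45–13:15.
Only in the first: 05:00–07:00, 07:30–08:00, 09:45–12:45, 13:15–15:45.
Only in the second: 04:00–04:15, 09:00–09:15.
Together these are the periods covered by exactly one.

04:00–04:15, 05:00–07:00, 07:30–08:00, 09:00–09:15, 09:45–12:45, 13:15–15:45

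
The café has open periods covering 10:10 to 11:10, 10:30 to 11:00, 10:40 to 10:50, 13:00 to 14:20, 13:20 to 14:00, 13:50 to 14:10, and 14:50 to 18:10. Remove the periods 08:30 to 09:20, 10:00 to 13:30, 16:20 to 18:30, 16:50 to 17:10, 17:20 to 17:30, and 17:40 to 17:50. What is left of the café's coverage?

13:30–14:20, 14:50–16:20

Merge the first list: 10:10–11:10, 13:00–14:20, 14:50–18:10.
Merge the second list: 08:30–09:20, 10:00–13:30, 16:20–18:30.
10:10–11:10 lies entirely inside B → drops out.
13:00–14:20 with B removed leaves 13:30–14:20.
14:50–18:10 with B removed leaves 14:50–16:20.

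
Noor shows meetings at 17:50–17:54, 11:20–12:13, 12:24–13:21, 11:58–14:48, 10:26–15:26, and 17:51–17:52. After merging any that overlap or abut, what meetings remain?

10:26–15:26, 17:50–17:54

Sort by start: 10:26–15:26, 11:20–12:13, 11:58–14:48, 12:24–13:21, 17:50–17:54, 17:51–17:52.
11:20–12:13 overlaps/touches 10:26–15:26 → extend to 10:26–15:26.
11:58–14:48 overlaps/touches 10:26–15:26 → extend to 10:26–15:26.
12:24–13:21 overlaps/touches 10:26–15:26 → extend to 10:26–15:26.
17:50–17:54 is disjoint → start new block.
17:51–17:52 overlaps/touches 17:50–17:54 → extend to 17:50–17:54.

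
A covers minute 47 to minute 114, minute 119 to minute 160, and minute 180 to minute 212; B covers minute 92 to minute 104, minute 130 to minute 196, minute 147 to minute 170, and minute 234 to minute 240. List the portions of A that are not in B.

Merge the second list: minute 92 to minute 104, minute 130 to minute 196, minute 234 to minute 240.
minute 47 to minute 114 minus B → minute 47 to minute 92, minute 104 to minute 114.
minute 119 to minute 160 minus B → minute 119 to minute 130.
minute 180 to minute 212 minus B → minute 196 to minute 212.

minute 47 to minute 92, minute 104 to minute 114, minute 119 to minute 130, minute 196 to minute 212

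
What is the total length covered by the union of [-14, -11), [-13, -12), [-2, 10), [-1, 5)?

15

Merged: [-14, -11), [-2, 10).
Lengths: 3 + 12 = 15.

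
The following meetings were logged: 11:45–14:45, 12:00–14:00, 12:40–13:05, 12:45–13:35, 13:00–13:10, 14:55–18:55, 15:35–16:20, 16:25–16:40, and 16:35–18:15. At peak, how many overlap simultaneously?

5

Sweep endpoints in order; track running count of active intervals.
Peak of 5 reached at 13:00.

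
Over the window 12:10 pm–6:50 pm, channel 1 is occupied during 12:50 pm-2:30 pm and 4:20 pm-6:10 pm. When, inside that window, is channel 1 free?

Covered (merged): 12:50 pm-2:30 pm, 4:20 pm-6:10 pm.
Gaps within 12:10 pm-6:50 pm: 12:10 pm-12:50 pm, 2:30 pm-4:20 pm, 6:10 pm-6:50 pm.

12:10 pm-12:50 pm, 2:30 pm-4:20 pm, 6:10 pm-6:50 pm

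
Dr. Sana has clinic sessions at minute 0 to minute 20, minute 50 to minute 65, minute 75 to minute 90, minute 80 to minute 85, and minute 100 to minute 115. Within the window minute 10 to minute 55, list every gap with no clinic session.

minute 20 to minute 50

Covered (merged): minute 0 to minute 20, minute 50 to minute 65, minute 75 to minute 90, minute 100 to minute 115.
Complement within minute 10 to minute 55: minute 20 to minute 50.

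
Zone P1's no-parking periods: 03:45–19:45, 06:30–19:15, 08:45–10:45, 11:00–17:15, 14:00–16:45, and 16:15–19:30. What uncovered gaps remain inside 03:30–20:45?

The merged coverage is 03:45–19:45.
Uncovered inside 03:30–20:45: 03:30–03:45, 19:45–20:45.

03:30–03:45, 19:45–20:45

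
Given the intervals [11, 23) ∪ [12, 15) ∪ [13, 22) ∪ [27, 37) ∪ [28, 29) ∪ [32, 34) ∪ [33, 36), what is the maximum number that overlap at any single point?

Sweep endpoints in order; track running count of active intervals.
Peak of 3 reached at 13.

3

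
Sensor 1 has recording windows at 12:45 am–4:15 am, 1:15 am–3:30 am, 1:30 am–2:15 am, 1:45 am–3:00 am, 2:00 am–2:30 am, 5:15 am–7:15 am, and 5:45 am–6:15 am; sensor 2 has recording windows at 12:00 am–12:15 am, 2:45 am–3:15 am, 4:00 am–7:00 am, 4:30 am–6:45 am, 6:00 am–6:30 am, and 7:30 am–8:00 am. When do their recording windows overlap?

Merge the first list: 12:45 am–4:15 am, 5:15 am–7:15 am.
Merge the second list: 12:00 am–12:15 am, 2:45 am–3:15 am, 4:00 am–7:00 am, 7:30 am–8:00 am.
12:45 am–4:15 am ∩ B → 2:45 am–3:15 am, 4:00 am–4:15 am.
5:15 am–7:15 am ∩ B → 5:15 am–7:00 am.

2:45 am–3:15 am, 4:00 am–4:15 am, 5:15 am–7:00 am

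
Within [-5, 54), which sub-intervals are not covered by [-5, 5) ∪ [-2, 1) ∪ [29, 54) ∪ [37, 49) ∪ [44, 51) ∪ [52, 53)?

[5, 29)

After merging, the occupied span is [-5, 5), [29, 54).
Complement within [-5, 54): [5, 29).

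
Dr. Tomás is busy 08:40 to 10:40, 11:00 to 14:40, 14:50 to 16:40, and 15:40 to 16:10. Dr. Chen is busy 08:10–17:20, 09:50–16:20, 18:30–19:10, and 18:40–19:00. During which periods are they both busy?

A, merged: 08:40–10:40, 11:00–14:40, 14:50–16:40.
B, merged: 08:10–17:20, 18:30–19:10.
08:40–10:40 ∩ B → 08:40–10:40.
11:00–14:40 ∩ B → 11:00–14:40.
14:50–16:40 ∩ B → 14:50–16:40.

08:40–10:40, 11:00–14:40, 14:50–16:40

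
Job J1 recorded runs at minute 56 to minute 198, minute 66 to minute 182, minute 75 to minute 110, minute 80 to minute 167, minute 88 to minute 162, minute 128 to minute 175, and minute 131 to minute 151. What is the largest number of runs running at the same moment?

Walk the sorted start/end points keeping a running depth.
The depth first hits 6 at minute 131.

6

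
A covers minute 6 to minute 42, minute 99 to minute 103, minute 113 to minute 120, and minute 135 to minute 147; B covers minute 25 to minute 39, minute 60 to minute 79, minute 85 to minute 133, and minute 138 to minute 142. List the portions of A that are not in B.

minute 6 to minute 42 with B removed leaves minute 6 to minute 25, minute 39 to minute 42.
minute 99 to minute 103 lies entirely inside B → drops out.
minute 113 to minute 120 lies entirely inside B → drops out.
minute 135 to minute 147 with B removed leaves minute 135 to minute 138, minute 142 to minute 147.

minute 6 to minute 25, minute 39 to minute 42, minute 135 to minute 138, minute 142 to minute 147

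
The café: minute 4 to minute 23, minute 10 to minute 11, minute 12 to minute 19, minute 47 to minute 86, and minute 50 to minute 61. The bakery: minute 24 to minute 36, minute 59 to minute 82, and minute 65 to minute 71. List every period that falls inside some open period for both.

minute 59 to minute 82

A, merged: minute 4 to minute 23, minute 47 to minute 86.
B, merged: minute 24 to minute 36, minute 59 to minute 82.
minute 4 to minute 23 meets no B interval.
minute 47 to minute 86 ∩ B → minute 59 to minute 82.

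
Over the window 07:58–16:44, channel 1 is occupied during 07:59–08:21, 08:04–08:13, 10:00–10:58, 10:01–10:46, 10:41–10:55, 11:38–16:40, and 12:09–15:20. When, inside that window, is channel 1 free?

The merged coverage is 07:59–08:21, 10:00–10:58, 11:38–16:40.
Uncovered inside 07:58–16:44: 07:58–07:59, 08:21–10:00, 10:58–11:38, 16:40–16:44.

07:58–07:59, 08:21–10:00, 10:58–11:38, 16:40–16:44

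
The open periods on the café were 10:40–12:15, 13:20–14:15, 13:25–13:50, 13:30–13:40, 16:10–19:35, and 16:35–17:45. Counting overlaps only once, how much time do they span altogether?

5 h 55 min

Merged: 10:40–12:15, 13:20–14:15, 16:10–19:35.
Lengths: 1 h 35 min + 55 min + 3 h 25 min = 5 h 55 min.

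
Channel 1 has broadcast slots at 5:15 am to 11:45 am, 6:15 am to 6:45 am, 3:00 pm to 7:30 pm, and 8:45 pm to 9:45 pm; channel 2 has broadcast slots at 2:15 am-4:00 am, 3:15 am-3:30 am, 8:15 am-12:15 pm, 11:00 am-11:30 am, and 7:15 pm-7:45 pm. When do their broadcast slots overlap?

8:15 am–11:45 am, 7:15 pm–7:30 pm

Merge the first list: 5:15 am–11:45 am, 3:00 pm–7:30 pm, 8:45 pm–9:45 pm.
Merge the second list: 2:15 am–4:00 am, 8:15 am–12:15 pm, 7:15 pm–7:45 pm.
5:15 am–11:45 am overlaps B on 8:15 am–11:45 am.
3:00 pm–7:30 pm overlaps B on 7:15 pm–7:30 pm.
8:45 pm–9:45 pm falls entirely outside B.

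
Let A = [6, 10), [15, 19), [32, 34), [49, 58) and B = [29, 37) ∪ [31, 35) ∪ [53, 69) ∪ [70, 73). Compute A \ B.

B, merged: [29, 37), [53, 69), [70, 73).
[6, 10) is untouched.
[15, 19) is untouched.
[32, 34) lies entirely inside B → drops out.
[49, 58) with B removed leaves [49, 53).

[6, 10) ∪ [15, 19) ∪ [49, 53)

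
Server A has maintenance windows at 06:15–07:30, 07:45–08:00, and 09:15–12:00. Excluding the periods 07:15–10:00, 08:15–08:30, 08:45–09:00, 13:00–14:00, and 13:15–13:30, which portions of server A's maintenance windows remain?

06:15–07:15, 10:00–12:00

B, merged: 07:15–10:00, 13:00–14:00.
06:15–07:30 \ B = 06:15–07:15.
07:45–08:00: entirely removed.
09:15–12:00 \ B = 10:00–12:00.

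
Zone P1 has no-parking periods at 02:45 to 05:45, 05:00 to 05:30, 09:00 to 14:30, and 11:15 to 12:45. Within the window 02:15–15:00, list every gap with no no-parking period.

02:15–02:45, 05:45–09:00, 14:30–15:00

Covered (merged): 02:45–05:45, 09:00–14:30.
Complement within 02:15–15:00: 02:15–02:45, 05:45–09:00, 14:30–15:00.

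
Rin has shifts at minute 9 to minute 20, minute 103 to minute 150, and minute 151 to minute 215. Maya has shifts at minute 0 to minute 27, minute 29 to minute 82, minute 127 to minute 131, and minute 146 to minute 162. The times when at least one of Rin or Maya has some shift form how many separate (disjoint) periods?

A ∪ B = minute 0 to minute 27, minute 29 to minute 82, minute 103 to minute 215.
That is 3 disjoint pieces.

3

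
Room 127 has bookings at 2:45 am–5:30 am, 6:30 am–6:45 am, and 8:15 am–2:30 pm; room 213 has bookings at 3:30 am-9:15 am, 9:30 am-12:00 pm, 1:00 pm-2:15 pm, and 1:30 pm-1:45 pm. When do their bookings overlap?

3:30 am–5:30 am, 6:30 am–6:45 am, 8:15 am–9:15 am, 9:30 am–12:00 pm, 1:00 pm–2:15 pm

Merge the second list: 3:30 am–9:15 am, 9:30 am–12:00 pm, 1:00 pm–2:15 pm.
2:45 am–5:30 am ∩ B → 3:30 am–5:30 am.
6:30 am–6:45 am ∩ B → 6:30 am–6:45 am.
8:15 am–2:30 pm ∩ B → 8:15 am–9:15 am, 9:30 am–12:00 pm, 1:00 pm–2:15 pm.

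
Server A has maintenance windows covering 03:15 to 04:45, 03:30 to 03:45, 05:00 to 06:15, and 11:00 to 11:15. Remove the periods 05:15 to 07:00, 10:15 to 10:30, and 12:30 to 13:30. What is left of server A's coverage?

03:15–04:45, 05:00–05:15, 11:00–11:15

A, merged: 03:15–04:45, 05:00–06:15, 11:00–11:15.
03:15–04:45: no B overlap → unchanged.
05:00–06:15 minus B → 05:00–05:15.
11:00–11:15: no B overlap → unchanged.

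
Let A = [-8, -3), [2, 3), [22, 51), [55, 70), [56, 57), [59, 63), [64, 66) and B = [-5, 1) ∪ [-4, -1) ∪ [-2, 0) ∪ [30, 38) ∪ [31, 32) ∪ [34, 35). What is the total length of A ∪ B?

Merge the first list: [-8, -3), [2, 3), [22, 51), [55, 70).
Merge the second list: [-5, 1), [30, 38).
A ∪ B = [-8, 1), [2, 3), [22, 51), [55, 70).
Total: 9 + 1 + 29 + 15 = 54.

54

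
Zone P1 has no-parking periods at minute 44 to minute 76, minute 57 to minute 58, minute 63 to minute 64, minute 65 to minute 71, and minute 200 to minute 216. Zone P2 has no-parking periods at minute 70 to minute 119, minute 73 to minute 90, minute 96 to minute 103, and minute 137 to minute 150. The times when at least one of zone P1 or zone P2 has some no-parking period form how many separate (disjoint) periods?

3

First set merges to minute 44 to minute 76, minute 200 to minute 216.
Second set merges to minute 70 to minute 119, minute 137 to minute 150.
A ∪ B = minute 44 to minute 119, minute 137 to minute 150, minute 200 to minute 216.
That is 3 disjoint pieces.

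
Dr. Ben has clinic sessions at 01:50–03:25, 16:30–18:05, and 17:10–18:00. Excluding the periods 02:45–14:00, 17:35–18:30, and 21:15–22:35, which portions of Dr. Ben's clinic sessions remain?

01:50–02:45, 16:30–17:35

A, merged: 01:50–03:25, 16:30–18:05.
01:50–03:25 \ B = 01:50–02:45.
16:30–18:05 \ B = 16:30–17:35.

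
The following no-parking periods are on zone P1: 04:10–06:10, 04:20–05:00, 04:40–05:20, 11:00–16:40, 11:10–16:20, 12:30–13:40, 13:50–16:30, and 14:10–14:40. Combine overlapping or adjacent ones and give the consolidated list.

04:10–06:10, 11:00–16:40

04:20–05:00 overlaps/touches 04:10–06:10 → extend to 04:10–06:10.
04:40–05:20 overlaps/touches 04:10–06:10 → extend to 04:10–06:10.
11:00–16:40 is disjoint → start new block.
11:10–16:20 overlaps/touches 11:00–16:40 → extend to 11:00–16:40.
12:30–13:40 overlaps/touches 11:00–16:40 → extend to 11:00–16:40.
13:50–16:30 overlaps/touches 11:00–16:40 → extend to 11:00–16:40.
14:10–14:40 overlaps/touches 11:00–16:40 → extend to 11:00–16:40.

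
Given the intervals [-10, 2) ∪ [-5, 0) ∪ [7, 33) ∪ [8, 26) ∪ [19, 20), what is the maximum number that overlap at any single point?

3

Sweep endpoints in order; track running count of active intervals.
Peak of 3 reached at 19.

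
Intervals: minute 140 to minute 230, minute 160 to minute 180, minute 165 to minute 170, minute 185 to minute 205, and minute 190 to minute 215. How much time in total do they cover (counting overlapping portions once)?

90 minutes

Merged: minute 140 to minute 230.
Length: 90 minutes.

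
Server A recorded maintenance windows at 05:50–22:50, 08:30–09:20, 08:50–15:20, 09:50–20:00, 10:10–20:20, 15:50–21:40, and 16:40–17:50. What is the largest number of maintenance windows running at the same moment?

Walk the sorted start/end points keeping a running depth.
The depth first hits 5 at 16:40.

5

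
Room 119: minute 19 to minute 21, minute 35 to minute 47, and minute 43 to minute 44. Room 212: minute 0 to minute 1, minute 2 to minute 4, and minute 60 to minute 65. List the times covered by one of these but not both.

Merge the first list: minute 19 to minute 21, minute 35 to minute 47.
A \ B = minute 19 to minute 21, minute 35 to minute 47.
B \ A = minute 0 to minute 1, minute 2 to minute 4, minute 60 to minute 65.
Union of the two gives the symmetric difference.

minute 0 to minute 1, minute 2 to minute 4, minute 19 to minute 21, minute 35 to minute 47, minute 60 to minute 65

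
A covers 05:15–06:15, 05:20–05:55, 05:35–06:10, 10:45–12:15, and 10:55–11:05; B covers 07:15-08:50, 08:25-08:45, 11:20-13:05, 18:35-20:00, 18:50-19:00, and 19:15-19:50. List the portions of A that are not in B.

05:15–06:15, 10:45–11:20

First set merges to 05:15–06:15, 10:45–12:15.
Second set merges to 07:15–08:50, 11:20–13:05, 18:35–20:00.
05:15–06:15: no B overlap → unchanged.
10:45–12:15 minus B → 10:45–11:20.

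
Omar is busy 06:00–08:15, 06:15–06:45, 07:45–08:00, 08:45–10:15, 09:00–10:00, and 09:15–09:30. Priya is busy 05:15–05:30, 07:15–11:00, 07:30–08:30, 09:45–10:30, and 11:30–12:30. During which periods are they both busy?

07:15–08:15, 08:45–10:15

Merge the first list: 06:00–08:15, 08:45–10:15.
Merge the second list: 05:15–05:30, 07:15–11:00, 11:30–12:30.
06:00–08:15 ∩ B → 07:15–08:15.
08:45–10:15 ∩ B → 08:45–10:15.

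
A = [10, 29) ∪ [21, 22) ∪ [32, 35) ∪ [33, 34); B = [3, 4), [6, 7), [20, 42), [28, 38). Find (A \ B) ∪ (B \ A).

Merge the first list: [10, 29), [32, 35).
Merge the second list: [3, 4), [6, 7), [20, 42).
A but not B: [10, 20).
B but not A: [3, 4), [6, 7), [29, 32), [35, 42).
Combining gives A △ B.

[3, 4) ∪ [6, 7) ∪ [10, 20) ∪ [29, 32) ∪ [35, 42)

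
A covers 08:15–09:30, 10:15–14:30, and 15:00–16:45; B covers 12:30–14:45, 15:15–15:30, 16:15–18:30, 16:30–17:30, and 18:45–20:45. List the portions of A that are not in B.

08:15–09:30, 10:15–12:30, 15:00–15:15, 15:30–16:15

Second set merges to 12:30–14:45, 15:15–15:30, 16:15–18:30, 18:45–20:45.
08:15–09:30: nothing removed.
10:15–14:30 \ B = 10:15–12:30.
15:00–16:45 \ B = 15:00–15:15, 15:30–16:15.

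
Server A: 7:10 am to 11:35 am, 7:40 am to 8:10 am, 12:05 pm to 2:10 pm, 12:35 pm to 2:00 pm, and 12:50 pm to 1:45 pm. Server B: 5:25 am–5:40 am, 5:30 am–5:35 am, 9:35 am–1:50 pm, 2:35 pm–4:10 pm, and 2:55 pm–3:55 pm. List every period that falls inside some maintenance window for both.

9:35 am-11:35 am, 12:05 pm-1:50 pm

Merge the first list: 7:10 am-11:35 am, 12:05 pm-2:10 pm.
Merge the second list: 5:25 am-5:40 am, 9:35 am-1:50 pm, 2:35 pm-4:10 pm.
7:10 am-11:35 am overlaps B on 9:35 am-11:35 am.
12:05 pm-2:10 pm overlaps B on 12:05 pm-1:50 pm.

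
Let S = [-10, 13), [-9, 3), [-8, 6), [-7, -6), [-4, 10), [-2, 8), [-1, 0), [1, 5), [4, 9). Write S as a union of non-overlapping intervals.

[-9, 3) overlaps/touches [-10, 13) → extend to [-10, 13).
[-8, 6) overlaps/touches [-10, 13) → extend to [-10, 13).
[-7, -6) overlaps/touches [-10, 13) → extend to [-10, 13).
[-4, 10) overlaps/touches [-10, 13) → extend to [-10, 13).
[-2, 8) overlaps/touches [-10, 13) → extend to [-10, 13).
[-1, 0) overlaps/touches [-10, 13) → extend to [-10, 13).
[1, 5) overlaps/touches [-10, 13) → extend to [-10, 13).
[4, 9) overlaps/touches [-10, 13) → extend to [-10, 13).

[-10, 13)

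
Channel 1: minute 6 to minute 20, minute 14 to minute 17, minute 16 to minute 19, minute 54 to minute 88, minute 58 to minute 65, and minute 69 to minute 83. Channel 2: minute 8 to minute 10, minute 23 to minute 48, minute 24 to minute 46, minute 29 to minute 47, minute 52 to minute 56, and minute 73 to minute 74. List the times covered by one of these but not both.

minute 6 to minute 8, minute 10 to minute 20, minute 23 to minute 48, minute 52 to minute 54, minute 56 to minute 73, minute 74 to minute 88

A, merged: minute 6 to minute 20, minute 54 to minute 88.
B, merged: minute 8 to minute 10, minute 23 to minute 48, minute 52 to minute 56, minute 73 to minute 74.
Only in the first: minute 6 to minute 8, minute 10 to minute 20, minute 56 to minute 73, minute 74 to minute 88.
Only in the second: minute 23 to minute 48, minute 52 to minute 54.
Together these are the periods covered by exactly one.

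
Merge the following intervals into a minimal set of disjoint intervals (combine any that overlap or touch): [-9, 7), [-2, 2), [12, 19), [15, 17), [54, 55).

[-2, 2) overlaps/touches [-9, 7) → extend to [-9, 7).
[12, 19) is disjoint → start new block.
[15, 17) overlaps/touches [12, 19) → extend to [12, 19).
[54, 55) is disjoint → start new block.

[-9, 7) ∪ [12, 19) ∪ [54, 55)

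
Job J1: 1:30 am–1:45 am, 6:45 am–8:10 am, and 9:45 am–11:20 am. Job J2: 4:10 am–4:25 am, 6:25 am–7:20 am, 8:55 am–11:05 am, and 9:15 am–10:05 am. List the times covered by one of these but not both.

1:30 am–1:45 am, 4:10 am–4:25 am, 6:25 am–6:45 am, 7:20 am–8:10 am, 8:55 am–9:45 am, 11:05 am–11:20 am

B, merged: 4:10 am–4:25 am, 6:25 am–7:20 am, 8:55 am–11:05 am.
Only in the first: 1:30 am–1:45 am, 7:20 am–8:10 am, 11:05 am–11:20 am.
Only in the second: 4:10 am–4:25 am, 6:25 am–6:45 am, 8:55 am–9:45 am.
Together these are the periods covered by exactly one.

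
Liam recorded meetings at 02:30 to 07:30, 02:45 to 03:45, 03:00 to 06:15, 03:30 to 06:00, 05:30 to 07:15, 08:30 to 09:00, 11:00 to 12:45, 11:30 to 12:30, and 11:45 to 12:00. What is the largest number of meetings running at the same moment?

4

At 03:30, 4 of the intervals are simultaneously active.
No point has more.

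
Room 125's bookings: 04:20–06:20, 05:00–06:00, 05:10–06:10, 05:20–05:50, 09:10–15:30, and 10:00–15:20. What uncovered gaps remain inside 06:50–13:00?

06:50–09:10

Covered (merged): 04:20–06:20, 09:10–15:30.
Complement within 06:50–13:00: 06:50–09:10.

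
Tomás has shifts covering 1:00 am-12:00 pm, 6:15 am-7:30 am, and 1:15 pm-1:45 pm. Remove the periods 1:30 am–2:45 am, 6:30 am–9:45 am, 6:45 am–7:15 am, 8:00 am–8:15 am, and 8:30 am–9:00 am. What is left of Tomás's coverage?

First set merges to 1:00 am–12:00 pm, 1:15 pm–1:45 pm.
Second set merges to 1:30 am–2:45 am, 6:30 am–9:45 am.
1:00 am–12:00 pm with B removed leaves 1:00 am–1:30 am, 2:45 am–6:30 am, 9:45 am–12:00 pm.
1:15 pm–1:45 pm is untouched.

1:00 am–1:30 am, 2:45 am–6:30 am, 9:45 am–12:00 pm, 1:15 pm–1:45 pm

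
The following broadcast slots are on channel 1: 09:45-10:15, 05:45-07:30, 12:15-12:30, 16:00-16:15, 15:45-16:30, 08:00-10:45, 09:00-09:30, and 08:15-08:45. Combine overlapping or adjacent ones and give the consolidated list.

Sort by start: 05:45-07:30, 08:00-10:45, 08:15-08:45, 09:00-09:30, 09:45-10:15, 12:15-12:30, 15:45-16:30, 16:00-16:15.
08:00-10:45 is disjoint → start new block.
08:15-08:45 overlaps/touches 08:00-10:45 → extend to 08:00-10:45.
09:00-09:30 overlaps/touches 08:00-10:45 → extend to 08:00-10:45.
09:45-10:15 overlaps/touches 08:00-10:45 → extend to 08:00-10:45.
12:15-12:30 is disjoint → start new block.
15:45-16:30 is disjoint → start new block.
16:00-16:15 overlaps/touches 15:45-16:30 → extend to 15:45-16:30.

05:45-07:30, 08:00-10:45, 12:15-12:30, 15:45-16:30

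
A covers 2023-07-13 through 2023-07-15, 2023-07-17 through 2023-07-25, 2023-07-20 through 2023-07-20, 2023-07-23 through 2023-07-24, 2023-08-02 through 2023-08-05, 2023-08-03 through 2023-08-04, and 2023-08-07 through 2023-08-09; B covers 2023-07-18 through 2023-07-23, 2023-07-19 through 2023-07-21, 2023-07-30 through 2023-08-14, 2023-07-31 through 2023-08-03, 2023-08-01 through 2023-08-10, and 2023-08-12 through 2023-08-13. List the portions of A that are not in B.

Merge the first list: 2023-07-13 through 2023-07-15, 2023-07-17 through 2023-07-25, 2023-08-02 through 2023-08-05, 2023-08-07 through 2023-08-09.
Merge the second list: 2023-07-18 through 2023-07-23, 2023-07-30 through 2023-08-14.
2023-07-13 through 2023-07-15: nothing removed.
2023-07-17 through 2023-07-25 \ B = 2023-07-17 through 2023-07-17, 2023-07-24 through 2023-07-25.
2023-08-02 through 2023-08-05: entirely removed.
2023-08-07 through 2023-08-09: entirely removed.

2023-07-13 through 2023-07-15, 2023-07-17 through 2023-07-17, 2023-07-24 through 2023-07-25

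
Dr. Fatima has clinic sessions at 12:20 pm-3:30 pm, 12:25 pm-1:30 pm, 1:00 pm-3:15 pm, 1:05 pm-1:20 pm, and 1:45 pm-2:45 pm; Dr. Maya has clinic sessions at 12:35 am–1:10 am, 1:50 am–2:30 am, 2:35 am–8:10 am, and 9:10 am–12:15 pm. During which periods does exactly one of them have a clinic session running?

Merge the first list: 12:20 pm–3:30 pm.
Only in the first: 12:20 pm–3:30 pm.
Only in the second: 12:35 am–1:10 am, 1:50 am–2:30 am, 2:35 am–8:10 am, 9:10 am–12:15 pm.
Together these are the periods covered by exactly one.

12:35 am–1:10 am, 1:50 am–2:30 am, 2:35 am–8:10 am, 9:10 am–12:15 pm, 12:20 pm–3:30 pm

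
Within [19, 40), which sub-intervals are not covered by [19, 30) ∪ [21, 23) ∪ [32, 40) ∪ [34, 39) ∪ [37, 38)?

Covered (merged): [19, 30), [32, 40).
Uncovered inside [19, 40): [30, 32).

[30, 32)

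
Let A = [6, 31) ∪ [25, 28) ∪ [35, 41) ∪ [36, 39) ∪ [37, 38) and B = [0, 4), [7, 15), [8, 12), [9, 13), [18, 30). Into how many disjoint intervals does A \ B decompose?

4

A, merged: [6, 31), [35, 41).
B, merged: [0, 4), [7, 15), [18, 30).
A \ B = [6, 7), [15, 18), [30, 31), [35, 41).
That is 4 disjoint pieces.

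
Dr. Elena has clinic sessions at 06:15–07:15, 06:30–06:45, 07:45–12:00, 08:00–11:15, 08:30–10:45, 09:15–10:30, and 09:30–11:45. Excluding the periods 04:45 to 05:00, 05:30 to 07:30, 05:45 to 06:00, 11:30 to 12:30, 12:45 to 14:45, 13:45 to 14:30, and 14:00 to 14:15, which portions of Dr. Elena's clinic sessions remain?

07:45-11:30

First set merges to 06:15-07:15, 07:45-12:00.
Second set merges to 04:45-05:00, 05:30-07:30, 11:30-12:30, 12:45-14:45.
06:15-07:15: fully covered by B → removed.
07:45-12:00 minus B → 07:45-11:30.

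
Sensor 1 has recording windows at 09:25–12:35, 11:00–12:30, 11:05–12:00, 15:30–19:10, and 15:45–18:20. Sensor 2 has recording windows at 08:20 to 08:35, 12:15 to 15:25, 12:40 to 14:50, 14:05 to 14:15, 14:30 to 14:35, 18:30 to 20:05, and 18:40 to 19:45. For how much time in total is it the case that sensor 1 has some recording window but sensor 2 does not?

Merge the first list: 09:25–12:35, 15:30–19:10.
Merge the second list: 08:20–08:35, 12:15–15:25, 18:30–20:05.
A \ B = 09:25–12:15, 15:30–18:30.
Total: 2 h 50 min + 3 h = 5 h 50 min.

5 h 50 min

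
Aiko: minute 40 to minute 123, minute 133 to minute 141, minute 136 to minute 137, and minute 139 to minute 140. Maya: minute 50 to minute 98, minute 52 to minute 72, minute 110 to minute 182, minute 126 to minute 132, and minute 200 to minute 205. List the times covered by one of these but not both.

First set merges to minute 40 to minute 123, minute 133 to minute 141.
Second set merges to minute 50 to minute 98, minute 110 to minute 182, minute 200 to minute 205.
A \ B = minute 40 to minute 50, minute 98 to minute 110.
B \ A = minute 123 to minute 133, minute 141 to minute 182, minute 200 to minute 205.
Union of the two gives the symmetric difference.

minute 40 to minute 50, minute 98 to minute 110, minute 123 to minute 133, minute 141 to minute 182, minute 200 to minute 205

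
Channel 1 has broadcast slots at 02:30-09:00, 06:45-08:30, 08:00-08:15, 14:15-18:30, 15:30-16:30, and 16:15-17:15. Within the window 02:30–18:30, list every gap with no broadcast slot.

09:00-14:15

After merging, the occupied span is 02:30-09:00, 14:15-18:30.
Complement within 02:30-18:30: 09:00-14:15.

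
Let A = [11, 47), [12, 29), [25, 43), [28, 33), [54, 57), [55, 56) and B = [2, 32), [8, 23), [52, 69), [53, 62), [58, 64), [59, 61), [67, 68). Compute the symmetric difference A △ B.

First set merges to [11, 47), [54, 57).
Second set merges to [2, 32), [52, 69).
Only in the first: [32, 47).
Only in the second: [2, 11), [52, 54), [57, 69).
Together these are the periods covered by exactly one.

[2, 11) ∪ [32, 47) ∪ [52, 54) ∪ [57, 69)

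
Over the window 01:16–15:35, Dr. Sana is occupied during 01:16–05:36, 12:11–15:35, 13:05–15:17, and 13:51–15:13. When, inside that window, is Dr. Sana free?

05:36-12:11

The merged coverage is 01:16-05:36, 12:11-15:35.
Complement within 01:16-15:35: 05:36-12:11.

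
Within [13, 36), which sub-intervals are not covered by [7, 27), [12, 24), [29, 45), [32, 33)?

Covered (merged): [7, 27), [29, 45).
Uncovered inside [13, 36): [27, 29).

[27, 29)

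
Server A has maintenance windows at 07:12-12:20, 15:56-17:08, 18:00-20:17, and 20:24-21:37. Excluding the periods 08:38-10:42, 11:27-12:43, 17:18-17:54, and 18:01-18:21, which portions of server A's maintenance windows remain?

07:12-12:20 \ B = 07:12-08:38, 10:42-11:27.
15:56-17:08: nothing removed.
18:00-20:17 \ B = 18:00-18:01, 18:21-20:17.
20:24-21:37: nothing removed.

07:12-08:38, 10:42-11:27, 15:56-17:08, 18:00-18:01, 18:21-20:17, 20:24-21:37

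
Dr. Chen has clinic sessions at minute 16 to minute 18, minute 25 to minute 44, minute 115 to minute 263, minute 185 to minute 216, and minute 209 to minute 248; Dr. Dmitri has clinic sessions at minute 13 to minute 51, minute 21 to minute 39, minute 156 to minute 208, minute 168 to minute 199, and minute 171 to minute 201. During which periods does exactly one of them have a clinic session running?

A, merged: minute 16 to minute 18, minute 25 to minute 44, minute 115 to minute 263.
B, merged: minute 13 to minute 51, minute 156 to minute 208.
A but not B: minute 115 to minute 156, minute 208 to minute 263.
B but not A: minute 13 to minute 16, minute 18 to minute 25, minute 44 to minute 51.
Combining gives A △ B.

minute 13 to minute 16, minute 18 to minute 25, minute 44 to minute 51, minute 115 to minute 156, minute 208 to minute 263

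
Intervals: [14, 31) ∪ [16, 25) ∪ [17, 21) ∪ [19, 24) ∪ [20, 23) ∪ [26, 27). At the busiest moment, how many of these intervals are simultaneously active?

5

Sweep endpoints in order; track running count of active intervals.
Peak of 5 reached at 20.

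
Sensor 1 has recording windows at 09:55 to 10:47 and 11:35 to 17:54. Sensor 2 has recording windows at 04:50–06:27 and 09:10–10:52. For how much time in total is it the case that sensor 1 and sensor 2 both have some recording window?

52 min

A ∩ B = 09:55–10:47.
Total: 52 min.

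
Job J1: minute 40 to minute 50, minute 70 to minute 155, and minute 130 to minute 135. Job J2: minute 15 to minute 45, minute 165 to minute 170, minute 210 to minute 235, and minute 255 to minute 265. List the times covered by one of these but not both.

minute 15 to minute 40, minute 45 to minute 50, minute 70 to minute 155, minute 165 to minute 170, minute 210 to minute 235, minute 255 to minute 265

First set merges to minute 40 to minute 50, minute 70 to minute 155.
Only in the first: minute 45 to minute 50, minute 70 to minute 155.
Only in the second: minute 15 to minute 40, minute 165 to minute 170, minute 210 to minute 235, minute 255 to minute 265.
Together these are the periods covered by exactly one.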